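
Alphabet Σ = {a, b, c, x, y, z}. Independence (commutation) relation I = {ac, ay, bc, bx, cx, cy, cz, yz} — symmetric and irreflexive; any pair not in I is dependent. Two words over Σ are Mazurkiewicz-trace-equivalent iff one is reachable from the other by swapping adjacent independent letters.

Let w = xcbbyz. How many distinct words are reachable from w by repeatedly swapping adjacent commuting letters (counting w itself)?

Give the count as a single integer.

36

drop 0:x onto floor
drop 1:c onto floor
drop 2:b onto floor
drop 3:b onto {2:b}
drop 4:y onto {0:x, 3:b}
drop 5:z onto {0:x, 3:b}
ground layer = {0:x, 1:c, 2:b}
drop-orders for the pieces not yet dropped (sum over which currently-grounded one goes next):
  1 to go: {1} 1  {4} 1  {5} 1
  2 to go: {1,4} 2  {1,5} 2  {4,5} 2
  3 to go: {0,4,5} 2  {1,4,5} 6  {3,4,5} 2
  4 to go: {0,1,4,5} 8  {0,3,4,5} 4  {1,3,4,5} 8  {2,3,4,5} 2
  if 0:x drops first: 10 orders
  if 1:c drops first: 6 orders
  if 2:b drops first: 20 orders
heap linearizations: 36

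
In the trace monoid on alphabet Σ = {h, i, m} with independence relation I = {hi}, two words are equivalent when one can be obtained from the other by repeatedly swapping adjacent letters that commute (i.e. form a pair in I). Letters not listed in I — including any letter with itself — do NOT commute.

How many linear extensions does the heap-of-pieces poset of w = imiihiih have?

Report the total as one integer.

15

drop 0:i onto floor
drop 1:m onto {0:i}
drop 2:i onto {1:m}
drop 3:i onto {2:i}
drop 4:h onto {1:m}
drop 5:i onto {3:i}
drop 6:i onto {5:i}
drop 7:h onto {4:h}
ground layer = {0:i}
drop-orders for the pieces not yet dropped (sum over which currently-grounded one goes next):
  1 to go: {6} 1  {7} 1
  2 to go: {4,7} 1  {5,6} 1  {6,7} 2
  3 to go: {3,5,6} 1  {4,6,7} 3  {5,6,7} 3
  4 to go: {2,3,5,6} 1  {3,5,6,7} 4  {4,5,6,7} 6
  5 to go: {2,3,5,6,7} 5  {3,4,5,6,7} 10
  6 to go: {2,3,4,5,6,7} 15
  if 0:i drops first: 15 orders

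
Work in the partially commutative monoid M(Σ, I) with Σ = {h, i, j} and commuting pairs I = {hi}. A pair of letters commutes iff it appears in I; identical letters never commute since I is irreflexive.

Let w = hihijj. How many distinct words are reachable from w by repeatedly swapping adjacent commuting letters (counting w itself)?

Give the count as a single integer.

6

0(h) covers ∅
1(i) covers ∅
2(h) covers 0:h
3(i) covers 1:i
4(j) covers 2:h, 3:i
5(j) covers 4:j
floor of heap: 0:h, 1:i
completions by unplaced set U, small U first (add the entries for U minus each lowest piece of U):
  |U|=1: {5}:1
  |U|=2: {4,5}:1
  |U|=3: {2,4,5}:1  {3,4,5}:1
  |U|=4: {0,2,4,5}:1  {1,3,4,5}:1  {2,3,4,5}:2
  start at 0(h): 3
  start at 1(i): 3
sum over floor = 6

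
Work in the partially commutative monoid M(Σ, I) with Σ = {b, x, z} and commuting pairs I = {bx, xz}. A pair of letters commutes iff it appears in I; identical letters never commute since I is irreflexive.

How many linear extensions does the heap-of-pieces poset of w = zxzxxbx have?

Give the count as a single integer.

piece 0:z — minimal
piece 1:x — minimal
piece 2:z rests on {0:z}
piece 3:x rests on {1:x}
piece 4:x rests on {3:x}
piece 5:b rests on {2:z}
piece 6:x rests on {4:x}
minimal pieces: {0:z, 1:x}
ways to finish when only these pieces remain (= sum over removing one remaining piece with nothing left below it):
  1 left: {5}→1  {6}→1
  2 left: {2,5}→1  {4,6}→1  {5,6}→2
  3 left: {0,2,5}→1  {2,5,6}→3  {3,4,6}→1  {4,5,6}→3
  4 left: {0,2,5,6}→4  {1,3,4,6}→1  {2,4,5,6}→6  {3,4,5,6}→4
  5 left: {0,2,4,5,6}→10  {1,3,4,5,6}→5  {2,3,4,5,6}→10
  placing 0:z first → 15 extensions
  placing 1:x first → 20 extensions
total linear extensions = 35

35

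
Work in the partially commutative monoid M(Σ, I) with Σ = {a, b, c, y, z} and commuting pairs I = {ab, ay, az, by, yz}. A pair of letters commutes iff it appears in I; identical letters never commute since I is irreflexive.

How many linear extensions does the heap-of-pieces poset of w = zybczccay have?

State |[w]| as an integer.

6

0(z) covers ∅
1(y) covers ∅
2(b) covers 0:z
3(c) covers 1:y, 2:b
4(z) covers 3:c
5(c) covers 4:z
6(c) covers 5:c
7(a) covers 6:c
8(y) covers 6:c
floor of heap: 0:z, 1:y
completions by unplaced set U, small U first (add the entries for U minus each lowest piece of U):
  |U|=1: {7}:1  {8}:1
  |U|=2: {7,8}:2
  |U|=3: {6,7,8}:2
  |U|=4: {5,6,7,8}:2
  |U|=5: {4,5,6,7,8}:2
  |U|=6: {3,4,5,6,7,8}:2
  |U|=7: {1,3,4,5,6,7,8}:2  {2,3,4,5,6,7,8}:2
  start at 0(z): 4
  start at 1(y): 2
sum over floor = 6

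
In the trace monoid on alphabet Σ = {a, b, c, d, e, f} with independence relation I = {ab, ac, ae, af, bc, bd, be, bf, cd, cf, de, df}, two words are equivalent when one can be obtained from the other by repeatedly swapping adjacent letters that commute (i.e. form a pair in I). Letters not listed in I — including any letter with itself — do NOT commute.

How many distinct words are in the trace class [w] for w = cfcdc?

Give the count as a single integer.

0(c) covers ∅
1(f) covers ∅
2(c) covers 0:c
3(d) covers ∅
4(c) covers 2:c
floor of heap: 0:c, 1:f, 3:d
completions by unplaced set U, small U first (add the entries for U minus each lowest piece of U):
  |U|=1: {1}:1  {3}:1  {4}:1
  |U|=2: {1,3}:2  {1,4}:2  {2,4}:1  {3,4}:2
  |U|=3: {0,2,4}:1  {1,2,4}:3  {1,3,4}:6  {2,3,4}:3
  start at 0(c): 12
  start at 1(f): 4
  start at 3(d): 4
sum over floor = 20

20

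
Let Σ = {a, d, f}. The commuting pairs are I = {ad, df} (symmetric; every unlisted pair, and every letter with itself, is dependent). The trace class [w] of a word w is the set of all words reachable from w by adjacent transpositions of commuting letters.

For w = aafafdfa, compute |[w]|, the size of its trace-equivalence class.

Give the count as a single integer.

piece 0:a — minimal
piece 1:a rests on {0:a}
piece 2:f rests on {1:a}
piece 3:a rests on {2:f}
piece 4:f rests on {3:a}
piece 5:d — minimal
piece 6:f rests on {4:f}
piece 7:a rests on {6:f}
minimal pieces: {0:a, 5:d}
ways to finish when only these pieces remain (= sum over removing one remaining piece with nothing left below it):
  1 left: {5}→1  {7}→1
  2 left: {5,7}→2  {6,7}→1
  3 left: {4,6,7}→1  {5,6,7}→3
  4 left: {3,4,6,7}→1  {4,5,6,7}→4
  5 left: {2,3,4,6,7}→1  {3,4,5,6,7}→5
  6 left: {1,2,3,4,6,7}→1  {2,3,4,5,6,7}→6
  placing 0:a first → 7 extensions
  placing 5:d first → 1 extensions
total linear extensions = 8

8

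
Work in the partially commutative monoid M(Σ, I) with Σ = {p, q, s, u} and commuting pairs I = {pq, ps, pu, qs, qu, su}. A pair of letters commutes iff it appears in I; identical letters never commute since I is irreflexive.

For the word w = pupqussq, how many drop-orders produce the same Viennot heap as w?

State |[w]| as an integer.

2520

#0=p has no predecessor
#1=u has no predecessor
#2=p depends on [0:p]
#3=q has no predecessor
#4=u depends on [1:u]
#5=s has no predecessor
#6=s depends on [5:s]
#7=q depends on [3:q]
sources: [0:p, 1:u, 3:q, 5:s]
N(rest) = Σ N(rest − s) over sources s of rest; N(one piece) = 1:
  size 1 → [2]=1  [4]=1  [6]=1  [7]=1
  size 2 → [0,2]=1  [1,4]=1  [2,4]=2  [2,6]=2  [2,7]=2  [3,7]=1  [4,6]=2  [4,7]=2  [5,6]=1  [6,7]=2
  size 3 → [0,2,4]=3  [0,2,6]=3  [0,2,7]=3  [1,2,4]=3  [1,4,6]=3  [1,4,7]=3  [2,3,7]=3  [2,4,6]=6  [2,4,7]=6  [2,5,6]=3  [2,6,7]=6  [3,4,7]=3  [3,6,7]=3  [4,5,6]=3  [4,6,7]=6  [5,6,7]=3
  size 4 → [0,1,2,4]=6  [0,2,3,7]=6  [0,2,4,6]=12  [0,2,4,7]=12  [0,2,5,6]=6  [0,2,6,7]=12  [1,2,4,6]=12  [1,2,4,7]=12  [1,3,4,7]=6  [1,4,5,6]=6  [1,4,6,7]=12  [2,3,4,7]=12  [2,3,6,7]=12  [2,4,5,6]=12  [2,4,6,7]=24  [2,5,6,7]=12  [3,4,6,7]=12  [3,5,6,7]=6  [4,5,6,7]=12
  size 5 → [0,1,2,4,6]=30  [0,1,2,4,7]=30  [0,2,3,4,7]=30  [0,2,3,6,7]=30  [0,2,4,5,6]=30  [0,2,4,6,7]=60  [0,2,5,6,7]=30  [1,2,3,4,7]=30  [1,2,4,5,6]=30  [1,2,4,6,7]=60  [1,3,4,6,7]=30  [1,4,5,6,7]=30  [2,3,4,6,7]=60  [2,3,5,6,7]=30  [2,4,5,6,7]=60  [3,4,5,6,7]=30
  size 6 → [0,1,2,3,4,7]=90  [0,1,2,4,5,6]=90  [0,1,2,4,6,7]=180  [0,2,3,4,6,7]=180  [0,2,3,5,6,7]=90  [0,2,4,5,6,7]=180  [1,2,3,4,6,7]=180  [1,2,4,5,6,7]=180  [1,3,4,5,6,7]=90  [2,3,4,5,6,7]=180
  first=0(p) contributes 630
  first=1(u) contributes 630
  first=3(q) contributes 630
  first=5(s) contributes 630
|[w]| = 2520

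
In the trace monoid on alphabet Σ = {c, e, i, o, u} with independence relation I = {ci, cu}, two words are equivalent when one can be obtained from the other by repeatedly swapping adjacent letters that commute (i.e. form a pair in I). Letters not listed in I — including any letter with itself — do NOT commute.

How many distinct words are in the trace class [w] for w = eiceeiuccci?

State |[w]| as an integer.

40

piece 0:e — minimal
piece 1:i rests on {0:e}
piece 2:c rests on {0:e}
piece 3:e rests on {1:i, 2:c}
piece 4:e rests on {3:e}
piece 5:i rests on {4:e}
piece 6:u rests on {5:i}
piece 7:c rests on {4:e}
piece 8:c rests on {7:c}
piece 9:c rests on {8:c}
piece 10:i rests on {6:u}
minimal pieces: {0:e}
ways to finish when only these pieces remain (= sum over removing one remaining piece with nothing left below it):
  1 left: {9}→1  {10}→1
  2 left: {6,10}→1  {8,9}→1  {9,10}→2
  3 left: {5,6,10}→1  {6,9,10}→3  {7,8,9}→1  {8,9,10}→3
  4 left: {5,6,9,10}→4  {6,8,9,10}→6  {7,8,9,10}→4
  5 left: {5,6,8,9,10}→10  {6,7,8,9,10}→10
  6 left: {5,6,7,8,9,10}→20
  7 left: {4,5,6,7,8,9,10}→20
  8 left: {3,4,5,6,7,8,9,10}→20
  9 left: {1,3,4,5,6,7,8,9,10}→20  {2,3,4,5,6,7,8,9,10}→20
  placing 0:e first → 40 extensions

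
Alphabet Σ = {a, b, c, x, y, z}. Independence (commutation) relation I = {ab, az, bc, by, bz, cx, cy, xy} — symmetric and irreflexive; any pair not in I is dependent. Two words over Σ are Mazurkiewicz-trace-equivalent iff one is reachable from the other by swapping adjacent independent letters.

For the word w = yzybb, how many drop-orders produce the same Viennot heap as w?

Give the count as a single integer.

drop 0:y onto floor
drop 1:z onto {0:y}
drop 2:y onto {1:z}
drop 3:b onto floor
drop 4:b onto {3:b}
ground layer = {0:y, 3:b}
drop-orders for the pieces not yet dropped (sum over which currently-grounded one goes next):
  1 to go: {2} 1  {4} 1
  2 to go: {1,2} 1  {2,4} 2  {3,4} 1
  3 to go: {0,1,2} 1  {1,2,4} 3  {2,3,4} 3
  if 0:y drops first: 6 orders
  if 3:b drops first: 4 orders
heap linearizations: 10

10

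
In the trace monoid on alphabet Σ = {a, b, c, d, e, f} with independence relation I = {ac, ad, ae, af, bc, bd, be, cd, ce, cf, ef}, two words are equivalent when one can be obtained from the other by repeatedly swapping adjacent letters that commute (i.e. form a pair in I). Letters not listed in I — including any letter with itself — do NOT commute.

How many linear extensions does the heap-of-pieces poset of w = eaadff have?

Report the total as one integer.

drop 0:e onto floor
drop 1:a onto floor
drop 2:a onto {1:a}
drop 3:d onto {0:e}
drop 4:f onto {3:d}
drop 5:f onto {4:f}
ground layer = {0:e, 1:a}
drop-orders for the pieces not yet dropped (sum over which currently-grounded one goes next):
  1 to go: {2} 1  {5} 1
  2 to go: {1,2} 1  {2,5} 2  {4,5} 1
  3 to go: {1,2,5} 3  {2,4,5} 3  {3,4,5} 1
  4 to go: {0,3,4,5} 1  {1,2,4,5} 6  {2,3,4,5} 4
  if 0:e drops first: 10 orders
  if 1:a drops first: 5 orders
heap linearizations: 15

15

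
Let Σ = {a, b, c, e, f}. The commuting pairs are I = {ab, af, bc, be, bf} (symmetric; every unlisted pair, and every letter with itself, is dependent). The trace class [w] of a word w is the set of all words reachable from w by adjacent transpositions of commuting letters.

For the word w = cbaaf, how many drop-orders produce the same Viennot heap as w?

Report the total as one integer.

15

drop 0:c onto floor
drop 1:b onto floor
drop 2:a onto {0:c}
drop 3:a onto {2:a}
drop 4:f onto {0:c}
ground layer = {0:c, 1:b}
drop-orders for the pieces not yet dropped (sum over which currently-grounded one goes next):
  1 to go: {1} 1  {3} 1  {4} 1
  2 to go: {1,3} 2  {1,4} 2  {2,3} 1  {3,4} 2
  3 to go: {1,2,3} 3  {1,3,4} 6  {2,3,4} 3
  if 0:c drops first: 12 orders
  if 1:b drops first: 3 orders
heap linearizations: 15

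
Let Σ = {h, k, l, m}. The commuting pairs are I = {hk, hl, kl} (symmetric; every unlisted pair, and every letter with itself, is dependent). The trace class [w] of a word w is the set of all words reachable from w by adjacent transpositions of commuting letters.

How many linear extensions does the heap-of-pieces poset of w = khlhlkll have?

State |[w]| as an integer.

0(k) covers ∅
1(h) covers ∅
2(l) covers ∅
3(h) covers 1:h
4(l) covers 2:l
5(k) covers 0:k
6(l) covers 4:l
7(l) covers 6:l
floor of heap: 0:k, 1:h, 2:l
completions by unplaced set U, small U first (add the entries for U minus each lowest piece of U):
  |U|=1: {3}:1  {5}:1  {7}:1
  |U|=2: {0,5}:1  {1,3}:1  {3,5}:2  {3,7}:2  {5,7}:2  {6,7}:1
  |U|=3: {0,3,5}:3  {0,5,7}:3  {1,3,5}:3  {1,3,7}:3  {3,5,7}:6  {3,6,7}:3  {4,6,7}:1  {5,6,7}:3
  |U|=4: {0,1,3,5}:6  {0,3,5,7}:12  {0,5,6,7}:6  {1,3,5,7}:12  {1,3,6,7}:6  {2,4,6,7}:1  {3,4,6,7}:4  {3,5,6,7}:12  {4,5,6,7}:4
  |U|=5: {0,1,3,5,7}:30  {0,3,5,6,7}:30  {0,4,5,6,7}:10  {1,3,4,6,7}:10  {1,3,5,6,7}:30  {2,3,4,6,7}:5  {2,4,5,6,7}:5  {3,4,5,6,7}:20
  |U|=6: {0,1,3,5,6,7}:90  {0,2,4,5,6,7}:15  {0,3,4,5,6,7}:60  {1,2,3,4,6,7}:15  {1,3,4,5,6,7}:60  {2,3,4,5,6,7}:30
  start at 0(k): 105
  start at 1(h): 105
  start at 2(l): 210
sum over floor = 420

420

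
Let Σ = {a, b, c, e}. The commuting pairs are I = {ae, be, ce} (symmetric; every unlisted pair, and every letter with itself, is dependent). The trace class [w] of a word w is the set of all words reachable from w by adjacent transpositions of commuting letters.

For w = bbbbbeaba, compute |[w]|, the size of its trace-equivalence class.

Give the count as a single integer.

piece 0:b — minimal
piece 1:b rests on {0:b}
piece 2:b rests on {1:b}
piece 3:b rests on {2:b}
piece 4:b rests on {3:b}
piece 5:e — minimal
piece 6:a rests on {4:b}
piece 7:b rests on {6:a}
piece 8:a rests on {7:b}
minimal pieces: {0:b, 5:e}
ways to finish when only these pieces remain (= sum over removing one remaining piece with nothing left below it):
  1 left: {5}→1  {8}→1
  2 left: {5,8}→2  {7,8}→1
  3 left: {5,7,8}→3  {6,7,8}→1
  4 left: {4,6,7,8}→1  {5,6,7,8}→4
  5 left: {3,4,6,7,8}→1  {4,5,6,7,8}→5
  6 left: {2,3,4,6,7,8}→1  {3,4,5,6,7,8}→6
  7 left: {1,2,3,4,6,7,8}→1  {2,3,4,5,6,7,8}→7
  placing 0:b first → 8 extensions
  placing 5:e first → 1 extensions
total linear extensions = 9

9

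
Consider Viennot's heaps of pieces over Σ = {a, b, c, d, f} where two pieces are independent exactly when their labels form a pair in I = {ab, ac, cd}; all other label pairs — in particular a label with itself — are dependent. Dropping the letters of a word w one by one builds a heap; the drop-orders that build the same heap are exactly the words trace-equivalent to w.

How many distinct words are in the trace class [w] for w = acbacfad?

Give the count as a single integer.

#0=a has no predecessor
#1=c has no predecessor
#2=b depends on [1:c]
#3=a depends on [0:a]
#4=c depends on [2:b]
#5=f depends on [3:a, 4:c]
#6=a depends on [5:f]
#7=d depends on [6:a]
sources: [0:a, 1:c]
N(rest) = Σ N(rest − s) over sources s of rest; N(one piece) = 1:
  size 1 → [7]=1
  size 2 → [6,7]=1
  size 3 → [5,6,7]=1
  size 4 → [3,5,6,7]=1  [4,5,6,7]=1
  size 5 → [0,3,5,6,7]=1  [2,4,5,6,7]=1  [3,4,5,6,7]=2
  size 6 → [0,3,4,5,6,7]=3  [1,2,4,5,6,7]=1  [2,3,4,5,6,7]=3
  first=0(a) contributes 4
  first=1(c) contributes 6
|[w]| = 10

10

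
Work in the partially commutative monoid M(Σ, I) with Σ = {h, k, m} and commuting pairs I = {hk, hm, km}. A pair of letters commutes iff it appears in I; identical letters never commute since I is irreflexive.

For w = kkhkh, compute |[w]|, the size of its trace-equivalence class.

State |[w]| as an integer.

10

0(k) covers ∅
1(k) covers 0:k
2(h) covers ∅
3(k) covers 1:k
4(h) covers 2:h
floor of heap: 0:k, 2:h
completions by unplaced set U, small U first (add the entries for U minus each lowest piece of U):
  |U|=1: {3}:1  {4}:1
  |U|=2: {1,3}:1  {2,4}:1  {3,4}:2
  |U|=3: {0,1,3}:1  {1,3,4}:3  {2,3,4}:3
  start at 0(k): 6
  start at 2(h): 4
sum over floor = 10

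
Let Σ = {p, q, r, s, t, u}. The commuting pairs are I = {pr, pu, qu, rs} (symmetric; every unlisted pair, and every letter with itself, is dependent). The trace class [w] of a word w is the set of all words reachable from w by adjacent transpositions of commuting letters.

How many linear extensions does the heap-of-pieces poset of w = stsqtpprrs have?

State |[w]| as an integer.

piece 0:s — minimal
piece 1:t rests on {0:s}
piece 2:s rests on {1:t}
piece 3:q rests on {2:s}
piece 4:t rests on {3:q}
piece 5:p rests on {4:t}
piece 6:p rests on {5:p}
piece 7:r rests on {4:t}
piece 8:r rests on {7:r}
piece 9:s rests on {6:p}
minimal pieces: {0:s}
ways to finish when only these pieces remain (= sum over removing one remaining piece with nothing left below it):
  1 left: {8}→1  {9}→1
  2 left: {6,9}→1  {7,8}→1  {8,9}→2
  3 left: {5,6,9}→1  {6,8,9}→3  {7,8,9}→3
  4 left: {5,6,8,9}→4  {6,7,8,9}→6
  5 left: {5,6,7,8,9}→10
  6 left: {4,5,6,7,8,9}→10
  7 left: {3,4,5,6,7,8,9}→10
  8 left: {2,3,4,5,6,7,8,9}→10
  placing 0:s first → 10 extensions

10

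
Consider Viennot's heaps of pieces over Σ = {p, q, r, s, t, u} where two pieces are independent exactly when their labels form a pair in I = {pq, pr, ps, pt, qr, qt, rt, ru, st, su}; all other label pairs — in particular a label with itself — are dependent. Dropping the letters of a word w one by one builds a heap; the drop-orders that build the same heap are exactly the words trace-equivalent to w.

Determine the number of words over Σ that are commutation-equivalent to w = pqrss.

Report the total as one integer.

#0=p has no predecessor
#1=q has no predecessor
#2=r has no predecessor
#3=s depends on [1:q, 2:r]
#4=s depends on [3:s]
sources: [0:p, 1:q, 2:r]
N(rest) = Σ N(rest − s) over sources s of rest; N(one piece) = 1:
  size 1 → [0]=1  [4]=1
  size 2 → [0,4]=2  [3,4]=1
  size 3 → [0,3,4]=3  [1,3,4]=1  [2,3,4]=1
  first=0(p) contributes 2
  first=1(q) contributes 4
  first=2(r) contributes 4
|[w]| = 10

10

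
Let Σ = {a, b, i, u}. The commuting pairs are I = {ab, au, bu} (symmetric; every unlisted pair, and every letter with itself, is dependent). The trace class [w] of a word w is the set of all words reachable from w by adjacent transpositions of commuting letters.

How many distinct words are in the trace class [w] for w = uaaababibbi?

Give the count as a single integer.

piece 0:u — minimal
piece 1:a — minimal
piece 2:a rests on {1:a}
piece 3:a rests on {2:a}
piece 4:b — minimal
piece 5:a rests on {3:a}
piece 6:b rests on {4:b}
piece 7:i rests on {0:u, 5:a, 6:b}
piece 8:b rests on {7:i}
piece 9:b rests on {8:b}
piece 10:i rests on {9:b}
minimal pieces: {0:u, 1:a, 4:b}
ways to finish when only these pieces remain (= sum over removing one remaining piece with nothing left below it):
  1 left: {10}→1
  2 left: {9,10}→1
  3 left: {8,9,10}→1
  4 left: {7,8,9,10}→1
  5 left: {0,7,8,9,10}→1  {5,7,8,9,10}→1  {6,7,8,9,10}→1
  6 left: {0,5,7,8,9,10}→2  {0,6,7,8,9,10}→2  {3,5,7,8,9,10}→1  {4,6,7,8,9,10}→1  {5,6,7,8,9,10}→2
  7 left: {0,3,5,7,8,9,10}→3  {0,4,6,7,8,9,10}→3  {0,5,6,7,8,9,10}→6  {2,3,5,7,8,9,10}→1  {3,5,6,7,8,9,10}→3  {4,5,6,7,8,9,10}→3
  8 left: {0,2,3,5,7,8,9,10}→4  {0,3,5,6,7,8,9,10}→12  {0,4,5,6,7,8,9,10}→12  {1,2,3,5,7,8,9,10}→1  {2,3,5,6,7,8,9,10}→4  {3,4,5,6,7,8,9,10}→6
  9 left: {0,1,2,3,5,7,8,9,10}→5  {0,2,3,5,6,7,8,9,10}→20  {0,3,4,5,6,7,8,9,10}→30  {1,2,3,5,6,7,8,9,10}→5  {2,3,4,5,6,7,8,9,10}→10
  placing 0:u first → 15 extensions
  placing 1:a first → 60 extensions
  placing 4:b first → 30 extensions
total linear extensions = 105

105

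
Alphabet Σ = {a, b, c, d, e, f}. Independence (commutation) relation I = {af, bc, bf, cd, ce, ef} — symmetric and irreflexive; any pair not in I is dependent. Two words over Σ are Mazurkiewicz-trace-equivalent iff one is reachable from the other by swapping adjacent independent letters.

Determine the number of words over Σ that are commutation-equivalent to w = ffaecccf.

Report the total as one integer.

piece 0:f — minimal
piece 1:f rests on {0:f}
piece 2:a — minimal
piece 3:e rests on {2:a}
piece 4:c rests on {1:f, 2:a}
piece 5:c rests on {4:c}
piece 6:c rests on {5:c}
piece 7:f rests on {6:c}
minimal pieces: {0:f, 2:a}
ways to finish when only these pieces remain (= sum over removing one remaining piece with nothing left below it):
  1 left: {3}→1  {7}→1
  2 left: {3,7}→2  {6,7}→1
  3 left: {3,6,7}→3  {5,6,7}→1
  4 left: {3,5,6,7}→4  {4,5,6,7}→1
  5 left: {1,4,5,6,7}→1  {3,4,5,6,7}→5
  6 left: {0,1,4,5,6,7}→1  {1,3,4,5,6,7}→6  {2,3,4,5,6,7}→5
  placing 0:f first → 11 extensions
  placing 2:a first → 7 extensions
total linear extensions = 18

18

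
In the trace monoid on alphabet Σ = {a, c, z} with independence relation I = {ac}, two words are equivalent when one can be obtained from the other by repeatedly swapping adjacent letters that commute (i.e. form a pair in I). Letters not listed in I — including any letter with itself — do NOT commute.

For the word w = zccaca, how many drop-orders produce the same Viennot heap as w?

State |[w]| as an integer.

10

#0=z has no predecessor
#1=c depends on [0:z]
#2=c depends on [1:c]
#3=a depends on [0:z]
#4=c depends on [2:c]
#5=a depends on [3:a]
sources: [0:z]
N(rest) = Σ N(rest − s) over sources s of rest; N(one piece) = 1:
  size 1 → [4]=1  [5]=1
  size 2 → [2,4]=1  [3,5]=1  [4,5]=2
  size 3 → [1,2,4]=1  [2,4,5]=3  [3,4,5]=3
  size 4 → [1,2,4,5]=4  [2,3,4,5]=6
  first=0(z) contributes 10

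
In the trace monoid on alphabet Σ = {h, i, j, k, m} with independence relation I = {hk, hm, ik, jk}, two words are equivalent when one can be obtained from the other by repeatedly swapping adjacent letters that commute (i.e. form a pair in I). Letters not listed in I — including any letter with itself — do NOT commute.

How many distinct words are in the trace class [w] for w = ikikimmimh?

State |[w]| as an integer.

20

#0=i has no predecessor
#1=k has no predecessor
#2=i depends on [0:i]
#3=k depends on [1:k]
#4=i depends on [2:i]
#5=m depends on [3:k, 4:i]
#6=m depends on [5:m]
#7=i depends on [6:m]
#8=m depends on [7:i]
#9=h depends on [7:i]
sources: [0:i, 1:k]
N(rest) = Σ N(rest − s) over sources s of rest; N(one piece) = 1:
  size 1 → [8]=1  [9]=1
  size 2 → [8,9]=2
  size 3 → [7,8,9]=2
  size 4 → [6,7,8,9]=2
  size 5 → [5,6,7,8,9]=2
  size 6 → [3,5,6,7,8,9]=2  [4,5,6,7,8,9]=2
  size 7 → [1,3,5,6,7,8,9]=2  [2,4,5,6,7,8,9]=2  [3,4,5,6,7,8,9]=4
  size 8 → [0,2,4,5,6,7,8,9]=2  [1,3,4,5,6,7,8,9]=6  [2,3,4,5,6,7,8,9]=6
  first=0(i) contributes 12
  first=1(k) contributes 8
|[w]| = 20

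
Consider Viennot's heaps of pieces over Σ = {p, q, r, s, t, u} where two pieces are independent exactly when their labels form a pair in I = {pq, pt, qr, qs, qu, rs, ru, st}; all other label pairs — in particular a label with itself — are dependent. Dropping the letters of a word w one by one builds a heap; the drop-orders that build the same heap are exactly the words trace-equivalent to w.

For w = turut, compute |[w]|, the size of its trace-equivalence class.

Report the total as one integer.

0(t) covers ∅
1(u) covers 0:t
2(r) covers 0:t
3(u) covers 1:u
4(t) covers 2:r, 3:u
floor of heap: 0:t
completions by unplaced set U, small U first (add the entries for U minus each lowest piece of U):
  |U|=1: {4}:1
  |U|=2: {2,4}:1  {3,4}:1
  |U|=3: {1,3,4}:1  {2,3,4}:2
  start at 0(t): 3

3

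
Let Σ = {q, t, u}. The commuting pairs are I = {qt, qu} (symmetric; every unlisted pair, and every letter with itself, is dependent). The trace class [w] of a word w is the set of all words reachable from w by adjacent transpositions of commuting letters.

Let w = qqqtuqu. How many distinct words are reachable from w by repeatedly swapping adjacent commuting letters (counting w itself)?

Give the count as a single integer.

35

piece 0:q — minimal
piece 1:q rests on {0:q}
piece 2:q rests on {1:q}
piece 3:t — minimal
piece 4:u rests on {3:t}
piece 5:q rests on {2:q}
piece 6:u rests on {4:u}
minimal pieces: {0:q, 3:t}
ways to finish when only these pieces remain (= sum over removing one remaining piece with nothing left below it):
  1 left: {5}→1  {6}→1
  2 left: {2,5}→1  {4,6}→1  {5,6}→2
  3 left: {1,2,5}→1  {2,5,6}→3  {3,4,6}→1  {4,5,6}→3
  4 left: {0,1,2,5}→1  {1,2,5,6}→4  {2,4,5,6}→6  {3,4,5,6}→4
  5 left: {0,1,2,5,6}→5  {1,2,4,5,6}→10  {2,3,4,5,6}→10
  placing 0:q first → 20 extensions
  placing 3:t first → 15 extensions
total linear extensions = 35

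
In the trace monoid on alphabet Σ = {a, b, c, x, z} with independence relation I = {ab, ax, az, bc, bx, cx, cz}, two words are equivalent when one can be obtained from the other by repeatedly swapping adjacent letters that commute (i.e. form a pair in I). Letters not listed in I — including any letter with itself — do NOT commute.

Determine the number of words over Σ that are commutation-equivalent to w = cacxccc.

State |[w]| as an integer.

7

#0=c has no predecessor
#1=a depends on [0:c]
#2=c depends on [1:a]
#3=x has no predecessor
#4=c depends on [2:c]
#5=c depends on [4:c]
#6=c depends on [5:c]
sources: [0:c, 3:x]
N(rest) = Σ N(rest − s) over sources s of rest; N(one piece) = 1:
  size 1 → [3]=1  [6]=1
  size 2 → [3,6]=2  [5,6]=1
  size 3 → [3,5,6]=3  [4,5,6]=1
  size 4 → [2,4,5,6]=1  [3,4,5,6]=4
  size 5 → [1,2,4,5,6]=1  [2,3,4,5,6]=5
  first=0(c) contributes 6
  first=3(x) contributes 1
|[w]| = 7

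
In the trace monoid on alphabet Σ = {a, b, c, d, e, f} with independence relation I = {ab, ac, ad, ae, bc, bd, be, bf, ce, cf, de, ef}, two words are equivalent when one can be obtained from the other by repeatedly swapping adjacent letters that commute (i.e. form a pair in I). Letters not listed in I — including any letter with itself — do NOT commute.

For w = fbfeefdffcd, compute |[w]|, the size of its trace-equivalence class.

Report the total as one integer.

1485

drop 0:f onto floor
drop 1:b onto floor
drop 2:f onto {0:f}
drop 3:e onto floor
drop 4:e onto {3:e}
drop 5:f onto {2:f}
drop 6:d onto {5:f}
drop 7:f onto {6:d}
drop 8:f onto {7:f}
drop 9:c onto {6:d}
drop 10:d onto {8:f, 9:c}
ground layer = {0:f, 1:b, 3:e}
drop-orders for the pieces not yet dropped (sum over which currently-grounded one goes next):
  1 to go: {1} 1  {4} 1  {10} 1
  2 to go: {1,4} 2  {1,10} 2  {3,4} 1  {4,10} 2  {8,10} 1  {9,10} 1
  3 to go: {1,3,4} 3  {1,4,10} 6  {1,8,10} 3  {1,9,10} 3  {3,4,10} 3  {4,8,10} 3  {4,9,10} 3  {7,8,10} 1  {8,9,10} 2
  4 to go: {1,3,4,10} 12  {1,4,8,10} 12  {1,4,9,10} 12  {1,7,8,10} 4  {1,8,9,10} 8  {3,4,8,10} 6  {3,4,9,10} 6  {4,7,8,10} 4  {4,8,9,10} 8  {7,8,9,10} 3
  5 to go: {1,3,4,8,10} 30  {1,3,4,9,10} 30  {1,4,7,8,10} 20  {1,4,8,9,10} 40  {1,7,8,9,10} 15  {3,4,7,8,10} 10  {3,4,8,9,10} 20  {4,7,8,9,10} 15  {6,7,8,9,10} 3
  6 to go: {1,3,4,7,8,10} 60  {1,3,4,8,9,10} 120  {1,4,7,8,9,10} 90  {1,6,7,8,9,10} 18  {3,4,7,8,9,10} 45  {4,6,7,8,9,10} 18  {5,6,7,8,9,10} 3
  7 to go: {1,3,4,7,8,9,10} 315  {1,4,6,7,8,9,10} 126  {1,5,6,7,8,9,10} 21  {2,5,6,7,8,9,10} 3  {3,4,6,7,8,9,10} 63  {4,5,6,7,8,9,10} 21
  8 to go: {0,2,5,6,7,8,9,10} 3  {1,2,5,6,7,8,9,10} 24  {1,3,4,6,7,8,9,10} 504  {1,4,5,6,7,8,9,10} 168  {2,4,5,6,7,8,9,10} 24  {3,4,5,6,7,8,9,10} 84
  9 to go: {0,1,2,5,6,7,8,9,10} 27  {0,2,4,5,6,7,8,9,10} 27  {1,2,4,5,6,7,8,9,10} 216  {1,3,4,5,6,7,8,9,10} 756  {2,3,4,5,6,7,8,9,10} 108
  if 0:f drops first: 1080 orders
  if 1:b drops first: 135 orders
  if 3:e drops first: 270 orders
heap linearizations: 1485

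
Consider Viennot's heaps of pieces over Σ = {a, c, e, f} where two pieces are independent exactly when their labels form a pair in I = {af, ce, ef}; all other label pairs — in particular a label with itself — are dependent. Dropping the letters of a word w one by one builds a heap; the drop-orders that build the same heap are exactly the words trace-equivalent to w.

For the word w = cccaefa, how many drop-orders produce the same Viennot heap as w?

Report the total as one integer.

4

#0=c has no predecessor
#1=c depends on [0:c]
#2=c depends on [1:c]
#3=a depends on [2:c]
#4=e depends on [3:a]
#5=f depends on [2:c]
#6=a depends on [4:e]
sources: [0:c]
N(rest) = Σ N(rest − s) over sources s of rest; N(one piece) = 1:
  size 1 → [5]=1  [6]=1
  size 2 → [4,6]=1  [5,6]=2
  size 3 → [3,4,6]=1  [4,5,6]=3
  size 4 → [3,4,5,6]=4
  size 5 → [2,3,4,5,6]=4
  first=0(c) contributes 4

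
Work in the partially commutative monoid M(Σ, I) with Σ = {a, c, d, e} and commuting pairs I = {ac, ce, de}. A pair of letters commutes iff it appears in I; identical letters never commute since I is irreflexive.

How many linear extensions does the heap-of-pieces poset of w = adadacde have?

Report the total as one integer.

5

piece 0:a — minimal
piece 1:d rests on {0:a}
piece 2:a rests on {1:d}
piece 3:d rests on {2:a}
piece 4:a rests on {3:d}
piece 5:c rests on {3:d}
piece 6:d rests on {4:a, 5:c}
piece 7:e rests on {4:a}
minimal pieces: {0:a}
ways to finish when only these pieces remain (= sum over removing one remaining piece with nothing left below it):
  1 left: {6}→1  {7}→1
  2 left: {5,6}→1  {6,7}→2
  3 left: {4,6,7}→2  {5,6,7}→3
  4 left: {4,5,6,7}→5
  5 left: {3,4,5,6,7}→5
  6 left: {2,3,4,5,6,7}→5
  placing 0:a first → 5 extensions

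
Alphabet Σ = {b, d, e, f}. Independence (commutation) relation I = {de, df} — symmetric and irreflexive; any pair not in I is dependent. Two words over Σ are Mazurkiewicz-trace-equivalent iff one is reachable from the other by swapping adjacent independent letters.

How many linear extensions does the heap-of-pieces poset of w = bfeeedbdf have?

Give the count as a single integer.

10

drop 0:b onto floor
drop 1:f onto {0:b}
drop 2:e onto {1:f}
drop 3:e onto {2:e}
drop 4:e onto {3:e}
drop 5:d onto {0:b}
drop 6:b onto {4:e, 5:d}
drop 7:d onto {6:b}
drop 8:f onto {6:b}
ground layer = {0:b}
drop-orders for the pieces not yet dropped (sum over which currently-grounded one goes next):
  1 to go: {7} 1  {8} 1
  2 to go: {7,8} 2
  3 to go: {6,7,8} 2
  4 to go: {4,6,7,8} 2  {5,6,7,8} 2
  5 to go: {3,4,6,7,8} 2  {4,5,6,7,8} 4
  6 to go: {2,3,4,6,7,8} 2  {3,4,5,6,7,8} 6
  7 to go: {1,2,3,4,6,7,8} 2  {2,3,4,5,6,7,8} 8
  if 0:b drops first: 10 orders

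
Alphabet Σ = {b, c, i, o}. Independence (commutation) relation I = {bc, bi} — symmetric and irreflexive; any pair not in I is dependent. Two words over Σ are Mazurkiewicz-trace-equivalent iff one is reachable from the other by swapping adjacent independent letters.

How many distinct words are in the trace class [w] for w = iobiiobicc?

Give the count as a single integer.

12

drop 0:i onto floor
drop 1:o onto {0:i}
drop 2:b onto {1:o}
drop 3:i onto {1:o}
drop 4:i onto {3:i}
drop 5:o onto {2:b, 4:i}
drop 6:b onto {5:o}
drop 7:i onto {5:o}
drop 8:c onto {7:i}
drop 9:c onto {8:c}
ground layer = {0:i}
drop-orders for the pieces not yet dropped (sum over which currently-grounded one goes next):
  1 to go: {6} 1  {9} 1
  2 to go: {6,9} 2  {8,9} 1
  3 to go: {6,8,9} 3  {7,8,9} 1
  4 to go: {6,7,8,9} 4
  5 to go: {5,6,7,8,9} 4
  6 to go: {2,5,6,7,8,9} 4  {4,5,6,7,8,9} 4
  7 to go: {2,4,5,6,7,8,9} 8  {3,4,5,6,7,8,9} 4
  8 to go: {2,3,4,5,6,7,8,9} 12
  if 0:i drops first: 12 orders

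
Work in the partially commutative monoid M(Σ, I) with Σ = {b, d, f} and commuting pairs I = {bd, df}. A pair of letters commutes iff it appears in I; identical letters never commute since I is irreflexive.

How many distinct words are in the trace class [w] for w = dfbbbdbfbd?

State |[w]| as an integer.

120

drop 0:d onto floor
drop 1:f onto floor
drop 2:b onto {1:f}
drop 3:b onto {2:b}
drop 4:b onto {3:b}
drop 5:d onto {0:d}
drop 6:b onto {4:b}
drop 7:f onto {6:b}
drop 8:b onto {7:f}
drop 9:d onto {5:d}
ground layer = {0:d, 1:f}
drop-orders for the pieces not yet dropped (sum over which currently-grounded one goes next):
  1 to go: {8} 1  {9} 1
  2 to go: {5,9} 1  {7,8} 1  {8,9} 2
  3 to go: {0,5,9} 1  {5,8,9} 3  {6,7,8} 1  {7,8,9} 3
  4 to go: {0,5,8,9} 4  {4,6,7,8} 1  {5,7,8,9} 6  {6,7,8,9} 4
  5 to go: {0,5,7,8,9} 10  {3,4,6,7,8} 1  {4,6,7,8,9} 5  {5,6,7,8,9} 10
  6 to go: {0,5,6,7,8,9} 20  {2,3,4,6,7,8} 1  {3,4,6,7,8,9} 6  {4,5,6,7,8,9} 15
  7 to go: {0,4,5,6,7,8,9} 35  {1,2,3,4,6,7,8} 1  {2,3,4,6,7,8,9} 7  {3,4,5,6,7,8,9} 21
  8 to go: {0,3,4,5,6,7,8,9} 56  {1,2,3,4,6,7,8,9} 8  {2,3,4,5,6,7,8,9} 28
  if 0:d drops first: 36 orders
  if 1:f drops first: 84 orders
heap linearizations: 120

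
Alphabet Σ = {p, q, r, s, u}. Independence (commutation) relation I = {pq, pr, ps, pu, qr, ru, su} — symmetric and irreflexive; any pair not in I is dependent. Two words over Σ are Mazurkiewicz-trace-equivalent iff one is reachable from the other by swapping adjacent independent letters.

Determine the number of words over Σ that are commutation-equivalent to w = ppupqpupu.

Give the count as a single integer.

#0=p has no predecessor
#1=p depends on [0:p]
#2=u has no predecessor
#3=p depends on [1:p]
#4=q depends on [2:u]
#5=p depends on [3:p]
#6=u depends on [4:q]
#7=p depends on [5:p]
#8=u depends on [6:u]
sources: [0:p, 2:u]
N(rest) = Σ N(rest − s) over sources s of rest; N(one piece) = 1:
  size 1 → [7]=1  [8]=1
  size 2 → [5,7]=1  [6,8]=1  [7,8]=2
  size 3 → [3,5,7]=1  [4,6,8]=1  [5,7,8]=3  [6,7,8]=3
  size 4 → [1,3,5,7]=1  [2,4,6,8]=1  [3,5,7,8]=4  [4,6,7,8]=4  [5,6,7,8]=6
  size 5 → [0,1,3,5,7]=1  [1,3,5,7,8]=5  [2,4,6,7,8]=5  [3,5,6,7,8]=10  [4,5,6,7,8]=10
  size 6 → [0,1,3,5,7,8]=6  [1,3,5,6,7,8]=15  [2,4,5,6,7,8]=15  [3,4,5,6,7,8]=20
  size 7 → [0,1,3,5,6,7,8]=21  [1,3,4,5,6,7,8]=35  [2,3,4,5,6,7,8]=35
  first=0(p) contributes 70
  first=2(u) contributes 56
|[w]| = 126

126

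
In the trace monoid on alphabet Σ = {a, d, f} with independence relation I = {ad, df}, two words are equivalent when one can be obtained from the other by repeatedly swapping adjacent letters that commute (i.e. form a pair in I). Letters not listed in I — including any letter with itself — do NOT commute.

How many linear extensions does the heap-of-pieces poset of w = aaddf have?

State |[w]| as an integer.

10

0(a) covers ∅
1(a) covers 0:a
2(d) covers ∅
3(d) covers 2:d
4(f) covers 1:a
floor of heap: 0:a, 2:d
completions by unplaced set U, small U first (add the entries for U minus each lowest piece of U):
  |U|=1: {3}:1  {4}:1
  |U|=2: {1,4}:1  {2,3}:1  {3,4}:2
  |U|=3: {0,1,4}:1  {1,3,4}:3  {2,3,4}:3
  start at 0(a): 6
  start at 2(d): 4
sum over floor = 10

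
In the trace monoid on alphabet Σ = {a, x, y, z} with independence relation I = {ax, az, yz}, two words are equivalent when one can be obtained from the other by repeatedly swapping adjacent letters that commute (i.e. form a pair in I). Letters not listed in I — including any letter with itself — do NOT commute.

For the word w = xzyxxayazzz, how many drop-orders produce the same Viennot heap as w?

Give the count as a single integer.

90

drop 0:x onto floor
drop 1:z onto {0:x}
drop 2:y onto {0:x}
drop 3:x onto {1:z, 2:y}
drop 4:x onto {3:x}
drop 5:a onto {2:y}
drop 6:y onto {4:x, 5:a}
drop 7:a onto {6:y}
drop 8:z onto {4:x}
drop 9:z onto {8:z}
drop 10:z onto {9:z}
ground layer = {0:x}
drop-orders for the pieces not yet dropped (sum over which currently-grounded one goes next):
  1 to go: {7} 1  {10} 1
  2 to go: {6,7} 1  {7,10} 2  {9,10} 1
  3 to go: {5,6,7} 1  {6,7,10} 3  {7,9,10} 3  {8,9,10} 1
  4 to go: {5,6,7,10} 4  {6,7,9,10} 6  {7,8,9,10} 4
  5 to go: {5,6,7,9,10} 10  {6,7,8,9,10} 10
  6 to go: {4,6,7,8,9,10} 10  {5,6,7,8,9,10} 20
  7 to go: {3,4,6,7,8,9,10} 10  {4,5,6,7,8,9,10} 30
  8 to go: {1,3,4,6,7,8,9,10} 10  {3,4,5,6,7,8,9,10} 40
  9 to go: {1,3,4,5,6,7,8,9,10} 50  {2,3,4,5,6,7,8,9,10} 40
  if 0:x drops first: 90 orders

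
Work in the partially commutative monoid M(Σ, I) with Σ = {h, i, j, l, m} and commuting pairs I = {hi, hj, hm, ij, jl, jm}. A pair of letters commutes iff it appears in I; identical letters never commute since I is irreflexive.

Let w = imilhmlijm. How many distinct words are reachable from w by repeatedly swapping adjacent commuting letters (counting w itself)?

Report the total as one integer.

drop 0:i onto floor
drop 1:m onto {0:i}
drop 2:i onto {1:m}
drop 3:l onto {2:i}
drop 4:h onto {3:l}
drop 5:m onto {3:l}
drop 6:l onto {4:h, 5:m}
drop 7:i onto {6:l}
drop 8:j onto floor
drop 9:m onto {7:i}
ground layer = {0:i, 8:j}
drop-orders for the pieces not yet dropped (sum over which currently-grounded one goes next):
  1 to go: {8} 1  {9} 1
  2 to go: {7,9} 1  {8,9} 2
  3 to go: {6,7,9} 1  {7,8,9} 3
  4 to go: {4,6,7,9} 1  {5,6,7,9} 1  {6,7,8,9} 4
  5 to go: {4,5,6,7,9} 2  {4,6,7,8,9} 5  {5,6,7,8,9} 5
  6 to go: {3,4,5,6,7,9} 2  {4,5,6,7,8,9} 12
  7 to go: {2,3,4,5,6,7,9} 2  {3,4,5,6,7,8,9} 14
  8 to go: {1,2,3,4,5,6,7,9} 2  {2,3,4,5,6,7,8,9} 16
  if 0:i drops first: 18 orders
  if 8:j drops first: 2 orders
heap linearizations: 20

20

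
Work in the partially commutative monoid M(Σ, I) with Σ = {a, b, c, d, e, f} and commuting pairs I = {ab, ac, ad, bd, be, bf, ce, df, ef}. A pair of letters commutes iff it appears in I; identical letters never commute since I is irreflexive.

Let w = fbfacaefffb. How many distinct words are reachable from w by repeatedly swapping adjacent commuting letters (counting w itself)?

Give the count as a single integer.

304

#0=f has no predecessor
#1=b has no predecessor
#2=f depends on [0:f]
#3=a depends on [2:f]
#4=c depends on [1:b, 2:f]
#5=a depends on [3:a]
#6=e depends on [5:a]
#7=f depends on [4:c, 5:a]
#8=f depends on [7:f]
#9=f depends on [8:f]
#10=b depends on [4:c]
sources: [0:f, 1:b]
N(rest) = Σ N(rest − s) over sources s of rest; N(one piece) = 1:
  size 1 → [6]=1  [9]=1  [10]=1
  size 2 → [6,9]=2  [6,10]=2  [8,9]=1  [9,10]=2
  size 3 → [6,8,9]=3  [6,9,10]=6  [7,8,9]=1  [8,9,10]=3
  size 4 → [6,7,8,9]=4  [6,8,9,10]=12  [7,8,9,10]=4
  size 5 → [4,7,8,9,10]=4  [5,6,7,8,9]=4  [6,7,8,9,10]=20
  size 6 → [1,4,7,8,9,10]=4  [3,5,6,7,8,9]=4  [4,6,7,8,9,10]=24  [5,6,7,8,9,10]=24
  size 7 → [1,4,6,7,8,9,10]=28  [3,5,6,7,8,9,10]=28  [4,5,6,7,8,9,10]=48
  size 8 → [1,4,5,6,7,8,9,10]=76  [3,4,5,6,7,8,9,10]=76
  size 9 → [1,3,4,5,6,7,8,9,10]=152  [2,3,4,5,6,7,8,9,10]=76
  first=0(f) contributes 228
  first=1(b) contributes 76
|[w]| = 304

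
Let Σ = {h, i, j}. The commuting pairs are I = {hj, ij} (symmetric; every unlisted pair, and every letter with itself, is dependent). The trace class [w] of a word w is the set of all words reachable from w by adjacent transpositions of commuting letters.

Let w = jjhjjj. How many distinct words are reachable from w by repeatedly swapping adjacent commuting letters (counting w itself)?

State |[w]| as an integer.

piece 0:j — minimal
piece 1:j rests on {0:j}
piece 2:h — minimal
piece 3:j rests on {1:j}
piece 4:j rests on {3:j}
piece 5:j rests on {4:j}
minimal pieces: {0:j, 2:h}
ways to finish when only these pieces remain (= sum over removing one remaining piece with nothing left below it):
  1 left: {2}→1  {5}→1
  2 left: {2,5}→2  {4,5}→1
  3 left: {2,4,5}→3  {3,4,5}→1
  4 left: {1,3,4,5}→1  {2,3,4,5}→4
  placing 0:j first → 5 extensions
  placing 2:h first → 1 extensions
total linear extensions = 6

6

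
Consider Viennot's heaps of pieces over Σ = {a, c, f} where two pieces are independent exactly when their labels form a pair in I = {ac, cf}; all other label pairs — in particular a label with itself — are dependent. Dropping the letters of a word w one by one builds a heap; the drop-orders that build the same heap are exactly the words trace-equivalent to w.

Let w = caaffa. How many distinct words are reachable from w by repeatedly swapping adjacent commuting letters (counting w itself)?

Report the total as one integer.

6

0(c) covers ∅
1(a) covers ∅
2(a) covers 1:a
3(f) covers 2:a
4(f) covers 3:f
5(a) covers 4:f
floor of heap: 0:c, 1:a
completions by unplaced set U, small U first (add the entries for U minus each lowest piece of U):
  |U|=1: {0}:1  {5}:1
  |U|=2: {0,5}:2  {4,5}:1
  |U|=3: {0,4,5}:3  {3,4,5}:1
  |U|=4: {0,3,4,5}:4  {2,3,4,5}:1
  start at 0(c): 1
  start at 1(a): 5
sum over floor = 6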